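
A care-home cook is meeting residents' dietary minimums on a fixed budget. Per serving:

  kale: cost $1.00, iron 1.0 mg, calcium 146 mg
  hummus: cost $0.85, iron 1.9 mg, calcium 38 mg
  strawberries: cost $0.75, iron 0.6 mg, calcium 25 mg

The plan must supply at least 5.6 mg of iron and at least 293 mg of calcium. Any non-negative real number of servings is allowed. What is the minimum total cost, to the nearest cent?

The cheapest plan sits at a corner of the feasible region — with two constraints it uses at most two foods.
kale only: max(5.6/1.0, 293/146) = 5.6 servings → $5.60.
hummus only: max(5.6/1.9, 293/38) = 7.711 servings → $6.55.
strawberries only: max(5.6/0.6, 293/25) = 11.72 servings → $8.79.
kale + hummus with both tight: 1.437 servings and 2.191 servings → $3.30.
kale + strawberries with both tight: 0.5719 servings and 8.38 servings → $6.86.
hummus + strawberries: intersection lies outside the first quadrant.
The minimum over all feasible corners is $3.30.

$3.30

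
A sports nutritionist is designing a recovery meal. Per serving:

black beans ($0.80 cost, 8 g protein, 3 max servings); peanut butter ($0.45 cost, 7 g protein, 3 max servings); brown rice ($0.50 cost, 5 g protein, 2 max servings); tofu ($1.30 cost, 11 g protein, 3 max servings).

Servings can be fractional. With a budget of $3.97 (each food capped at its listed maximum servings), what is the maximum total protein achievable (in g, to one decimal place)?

Protein per dollar: peanut butter 15.56, black beans 10, brown rice 10, tofu 8.462.
Take 3 servings of peanut butter: spends $1.35, +21.0 g protein (running total 21.0 g).
Take 3 servings of black beans: spends $2.40, +24.0 g protein (running total 45.0 g).
Take 0.44 servings of brown rice: spends $0.22, +2.2 g protein (running total 47.2 g).
Filling greedily by protein-per-dollar is optimal for one linear limit, giving 47.2 g.

47.2 g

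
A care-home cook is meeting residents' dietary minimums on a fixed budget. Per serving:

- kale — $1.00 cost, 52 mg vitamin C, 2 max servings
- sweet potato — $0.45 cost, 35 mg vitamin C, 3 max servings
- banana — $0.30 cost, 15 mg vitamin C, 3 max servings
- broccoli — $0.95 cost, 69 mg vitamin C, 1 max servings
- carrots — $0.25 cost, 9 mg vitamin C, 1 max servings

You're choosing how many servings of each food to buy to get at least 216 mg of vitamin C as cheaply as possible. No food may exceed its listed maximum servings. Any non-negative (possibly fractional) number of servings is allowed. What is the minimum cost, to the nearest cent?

$3.11

Cost per mg of vitamin C: sweet potato $0.0129, broccoli $0.0138, kale $0.0192, banana $0.0200, carrots $0.0278.
Take 3 servings of sweet potato: +105.0 mg vitamin C for $1.35 (total $1.35, still need 111.0 mg).
Take 1 serving of broccoli: +69.0 mg vitamin C for $0.95 (total $2.30, still need 42.0 mg).
Take 0.8077 servings of kale: +42.0 mg vitamin C for $0.81 (total $3.11, still need 0.0 mg).
Greedy by cheapest-per-mg is optimal for a single linear constraint, so the minimum cost is $3.11.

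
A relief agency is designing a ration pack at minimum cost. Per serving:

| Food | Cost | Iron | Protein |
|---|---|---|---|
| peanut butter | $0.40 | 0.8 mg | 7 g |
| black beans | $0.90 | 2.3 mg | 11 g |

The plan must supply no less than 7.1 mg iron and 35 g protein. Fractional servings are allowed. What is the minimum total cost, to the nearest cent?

$2.81

This is a tiny linear program; its minimum lies at a vertex of the feasible set. List the vertices and price them.
peanut butter only: max(7.1/0.8, 35/7) = 8.875 servings → $3.55.
black beans only: max(7.1/2.3, 35/11) = 3.182 servings → $2.86.
peanut butter + black beans with both tight: 0.3288 servings and 2.973 servings → $2.81.
Cheapest feasible corner: $2.81.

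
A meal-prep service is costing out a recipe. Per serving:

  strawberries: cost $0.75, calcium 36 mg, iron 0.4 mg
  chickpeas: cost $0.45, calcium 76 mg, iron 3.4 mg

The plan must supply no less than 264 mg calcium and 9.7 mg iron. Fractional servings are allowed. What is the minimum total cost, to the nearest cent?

$1.56

Check every corner: each single food scaled to meet both minima, and each pair solved so both constraints bind.
strawberries only: max(264/36, 9.7/0.4) = 24.25 servings → $18.19.
chickpeas only: max(264/76, 9.7/3.4) = 3.474 servings → $1.56.
strawberries + chickpeas with both tight: 1.743 servings and 2.648 servings → $2.50.
So the least-cost plan costs $1.56.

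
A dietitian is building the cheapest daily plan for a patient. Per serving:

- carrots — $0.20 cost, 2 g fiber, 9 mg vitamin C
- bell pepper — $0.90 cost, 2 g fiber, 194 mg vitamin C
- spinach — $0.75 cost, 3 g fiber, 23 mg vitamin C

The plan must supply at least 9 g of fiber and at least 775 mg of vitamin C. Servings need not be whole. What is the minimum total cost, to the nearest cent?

This is a tiny linear program; its minimum lies at a vertex of the feasible set. List the vertices and price them.
carrots only: max(9/2, 775/9) = 86.11 servings → $17.22.
bell pepper only: max(9/2, 775/194) = 4.5 servings → $4.05.
spinach only: max(9/3, 775/23) = 33.7 servings → $25.27.
carrots + bell pepper with both tight: 0.5297 servings and 3.97 servings → $3.68.
carrots + spinach with both targets exact would need a negative amount; discard.
bell pepper + spinach with both tight: 3.951 servings and 0.3657 servings → $3.83.
The minimum over all feasible corners is $3.68.

$3.68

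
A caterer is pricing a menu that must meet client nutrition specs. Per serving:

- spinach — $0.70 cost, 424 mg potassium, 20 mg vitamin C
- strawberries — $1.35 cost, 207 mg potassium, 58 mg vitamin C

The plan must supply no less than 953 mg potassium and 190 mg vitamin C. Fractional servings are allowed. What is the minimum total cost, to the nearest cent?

$4.61

This is a tiny linear program; its minimum lies at a vertex of the feasible set. List the vertices and price them.
spinach only: max(953/424, 190/20) = 9.5 servings → $6.65.
strawberries only: max(953/207, 190/58) = 4.604 servings → $6.22.
spinach + strawberries with both tight: 0.7796 servings and 3.007 servings → $4.61.
The minimum over all feasible corners is $4.61.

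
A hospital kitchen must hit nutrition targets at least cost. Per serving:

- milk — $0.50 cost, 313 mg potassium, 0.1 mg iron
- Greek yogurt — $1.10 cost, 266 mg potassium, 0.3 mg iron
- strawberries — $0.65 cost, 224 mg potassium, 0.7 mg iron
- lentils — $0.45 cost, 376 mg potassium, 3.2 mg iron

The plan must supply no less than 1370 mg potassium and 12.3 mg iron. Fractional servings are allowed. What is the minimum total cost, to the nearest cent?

$1.73

A basic optimal solution has at most two foods positive. Try each food alone and each pair with both targets met exactly.
milk only: max(1370/313, 12.3/0.1) = 123 servings → $61.50.
Greek yogurt only: max(1370/266, 12.3/0.3) = 41 servings → $45.10.
strawberries only: max(1370/224, 12.3/0.7) = 17.57 servings → $11.42.
lentils only: max(1370/376, 12.3/3.2) = 3.844 servings → $1.73.
milk + Greek yogurt: the both-tight solution has a negative serving — not a feasible corner.
milk + strawberries with both targets exact would need a negative amount; discard.
milk + lentils: intersection lies outside the first quadrant.
Greek yogurt + strawberries: intersection lies outside the first quadrant.
Greek yogurt + lentils with both targets exact would need a negative amount; discard.
strawberries + lentils with both targets exact would need a negative amount; discard.
The minimum over all feasible corners is $1.73.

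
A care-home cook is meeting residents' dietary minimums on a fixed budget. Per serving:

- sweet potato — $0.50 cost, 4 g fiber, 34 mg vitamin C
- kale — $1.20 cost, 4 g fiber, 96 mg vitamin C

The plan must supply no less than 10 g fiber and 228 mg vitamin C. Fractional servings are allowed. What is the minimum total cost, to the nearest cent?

This is a tiny linear program; its minimum lies at a vertex of the feasible set. List the vertices and price them.
sweet potato only: max(10/4, 228/34) = 6.706 servings → $3.35.
kale only: max(10/4, 228/96) = 2.5 servings → $3.00.
sweet potato + kale with both tight: 0.1935 servings and 2.306 servings → $2.86.
The minimum over all feasible corners is $2.86.

$2.86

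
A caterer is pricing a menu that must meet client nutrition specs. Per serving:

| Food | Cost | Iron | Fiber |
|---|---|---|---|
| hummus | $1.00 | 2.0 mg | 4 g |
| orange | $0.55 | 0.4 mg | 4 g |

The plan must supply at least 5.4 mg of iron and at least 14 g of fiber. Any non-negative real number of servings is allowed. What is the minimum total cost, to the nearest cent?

$3.05

An LP optimum is at a vertex; with two nutrient constraints at most two foods are used. Check each candidate.
hummus only: max(5.4/2.0, 14/4) = 3.5 servings → $3.50.
orange only: max(5.4/0.4, 14/4) = 13.5 servings → $7.42.
hummus + orange with both tight: 2.5 servings and 1 serving → $3.05.
Cheapest feasible corner: $3.05.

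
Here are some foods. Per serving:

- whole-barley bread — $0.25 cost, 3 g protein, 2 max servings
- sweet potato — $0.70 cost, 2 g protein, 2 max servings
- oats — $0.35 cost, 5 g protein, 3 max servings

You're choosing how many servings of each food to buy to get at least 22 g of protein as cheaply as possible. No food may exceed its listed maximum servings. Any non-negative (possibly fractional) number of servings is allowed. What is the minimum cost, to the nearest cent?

$1.90

Cost per g of protein: oats $0.0700, whole-barley bread $0.0833, sweet potato $0.3500.
Take 3 servings of oats: +15.0 g protein for $1.05 (total $1.05, still need 7.0 g).
Take 2 servings of whole-barley bread: +6.0 g protein for $0.50 (total $1.55, still need 1.0 g).
Take 0.5 servings of sweet potato: +1.0 g protein for $0.35 (total $1.90, still need 0.0 g).
Greedy by cheapest-per-g is optimal for a single linear constraint, so the minimum cost is $1.90.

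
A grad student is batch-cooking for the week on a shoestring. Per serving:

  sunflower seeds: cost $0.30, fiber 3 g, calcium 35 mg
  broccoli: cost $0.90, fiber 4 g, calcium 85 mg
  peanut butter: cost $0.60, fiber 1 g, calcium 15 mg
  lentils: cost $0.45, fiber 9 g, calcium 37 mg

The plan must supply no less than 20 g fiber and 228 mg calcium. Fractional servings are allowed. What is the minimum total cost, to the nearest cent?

$1.96

The cheapest plan sits at a corner of the feasible region — with two constraints it uses at most two foods.
sunflower seeds only: max(20/3, 228/35) = 6.667 servings → $2.00.
broccoli only: max(20/4, 228/85) = 5 servings → $4.50.
peanut butter only: max(20/1, 228/15) = 20 servings → $12.00.
lentils only: max(20/9, 228/37) = 6.162 servings → $2.77.
sunflower seeds + broccoli: the both-tight solution has a negative serving — not a feasible corner.
sunflower seeds + peanut butter: the both-tight solution has a negative serving — not a feasible corner.
sunflower seeds + lentils with both tight: 6.431 servings and 0.07843 servings → $1.96.
broccoli + peanut butter: intersection lies outside the first quadrant.
broccoli + lentils with both tight: 2.126 servings and 1.277 servings → $2.49.
peanut butter + lentils with both tight: 13.39 servings and 0.7347 servings → $8.36.
The minimum over all feasible corners is $1.96.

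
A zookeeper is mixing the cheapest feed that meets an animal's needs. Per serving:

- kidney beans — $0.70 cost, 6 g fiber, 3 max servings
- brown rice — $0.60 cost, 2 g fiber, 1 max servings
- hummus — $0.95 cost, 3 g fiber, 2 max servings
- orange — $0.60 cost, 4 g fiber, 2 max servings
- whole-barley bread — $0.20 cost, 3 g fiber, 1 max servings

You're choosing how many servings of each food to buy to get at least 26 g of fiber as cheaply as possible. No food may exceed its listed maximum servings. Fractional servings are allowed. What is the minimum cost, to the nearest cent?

Cost per g of fiber: whole-barley bread $0.0667, kidney beans $0.1167, orange $0.1500, brown rice $0.3000, hummus $0.3167.
Take 1 serving of whole-barley bread: +3.0 g fiber for $0.20 (total $0.20, still need 23.0 g).
Take 3 servings of kidney beans: +18.0 g fiber for $2.10 (total $2.30, still need 5.0 g).
Take 1.25 servings of orange: +5.0 g fiber for $0.75 (total $3.05, still need 0.0 g).
Filling from the cheapest source first is optimal under one linear minimum: $3.05.

$3.05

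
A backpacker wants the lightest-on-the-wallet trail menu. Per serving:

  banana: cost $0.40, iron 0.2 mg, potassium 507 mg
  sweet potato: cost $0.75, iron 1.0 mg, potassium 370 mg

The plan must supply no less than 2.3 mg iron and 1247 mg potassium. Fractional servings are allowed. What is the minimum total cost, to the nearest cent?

banana only: max(2.3/0.2, 1247/507) = 11.5 servings → $4.60.
sweet potato only: max(2.3/1.0, 1247/370) = 3.37 servings → $2.53.
banana + sweet potato with both tight: 0.9145 servings and 2.117 servings → $1.95.
So the least-cost plan costs $1.95.

$1.95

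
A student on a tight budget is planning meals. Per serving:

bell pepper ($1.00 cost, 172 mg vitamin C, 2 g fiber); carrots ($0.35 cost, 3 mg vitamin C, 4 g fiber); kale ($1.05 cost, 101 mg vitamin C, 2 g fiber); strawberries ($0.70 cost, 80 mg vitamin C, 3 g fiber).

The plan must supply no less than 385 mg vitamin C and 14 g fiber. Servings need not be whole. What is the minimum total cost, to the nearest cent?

$3.04

Check every corner: each single food scaled to meet both minima, and each pair solved so both constraints bind.
bell pepper only: max(385/172, 14/2) = 7 servings → $7.00.
carrots only: max(385/3, 14/4) = 128.3 servings → $44.92.
kale only: max(385/101, 14/2) = 7 servings → $7.35.
strawberries only: max(385/80, 14/3) = 4.812 servings → $3.37.
bell pepper + carrots with both tight: 2.196 servings and 2.402 servings → $3.04.
bell pepper + kale: intersection lies outside the first quadrant.
bell pepper + strawberries with both tight: 0.09831 servings and 4.601 servings → $3.32.
carrots + kale with both tight: 1.618 servings and 3.764 servings → $4.52.
carrots + strawberries: intersection lies outside the first quadrant.
kale + strawberries with both tight: 0.2448 servings and 4.503 servings → $3.41.
So the least-cost plan costs $3.04.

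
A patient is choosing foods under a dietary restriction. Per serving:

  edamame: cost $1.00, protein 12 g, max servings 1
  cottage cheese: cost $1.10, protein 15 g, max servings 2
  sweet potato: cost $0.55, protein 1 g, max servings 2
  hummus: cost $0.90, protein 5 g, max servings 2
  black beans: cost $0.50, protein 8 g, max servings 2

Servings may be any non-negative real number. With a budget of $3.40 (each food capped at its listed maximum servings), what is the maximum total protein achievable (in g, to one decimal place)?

48.4 g

Protein per dollar: black beans 16, cottage cheese 13.64, edamame 12, hummus 5.556, sweet potato 1.818.
Take 2 servings of black beans: spends $1.00, +16.0 g protein (running total 16.0 g).
Take 2 servings of cottage cheese: spends $2.20, +30.0 g protein (running total 46.0 g).
Take 0.2 servings of edamame: spends $0.20, +2.4 g protein (running total 48.4 g).
Filling greedily by protein-per-dollar is optimal for one linear limit, giving 48.4 g.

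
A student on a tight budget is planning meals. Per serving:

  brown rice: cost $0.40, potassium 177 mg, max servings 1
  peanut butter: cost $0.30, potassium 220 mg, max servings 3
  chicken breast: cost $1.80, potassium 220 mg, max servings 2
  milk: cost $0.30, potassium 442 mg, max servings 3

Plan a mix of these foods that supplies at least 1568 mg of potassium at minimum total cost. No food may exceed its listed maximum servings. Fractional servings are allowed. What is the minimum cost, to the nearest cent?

Cost per mg of potassium: milk $0.0007, peanut butter $0.0014, brown rice $0.0023, chicken breast $0.0082.
Take 3 servings of milk: +1326.0 mg potassium for $0.90 (total $0.90, still need 242.0 mg).
Take 1.1 servings of peanut butter: +242.0 mg potassium for $0.33 (total $1.23, still need 0.0 mg).
Filling from the cheapest source first is optimal under one linear minimum: $1.23.

$1.23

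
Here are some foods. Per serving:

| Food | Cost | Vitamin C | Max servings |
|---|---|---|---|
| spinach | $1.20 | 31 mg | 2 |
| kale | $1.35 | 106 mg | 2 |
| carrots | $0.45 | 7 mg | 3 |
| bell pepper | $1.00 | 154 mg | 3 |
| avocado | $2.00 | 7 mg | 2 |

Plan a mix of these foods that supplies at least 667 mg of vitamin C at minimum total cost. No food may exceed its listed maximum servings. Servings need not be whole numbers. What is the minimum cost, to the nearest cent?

Cost per mg of vitamin C: bell pepper $0.0065, kale $0.0127, spinach $0.0387, carrots $0.0643, avocado $0.2857.
Take 3 servings of bell pepper: +462.0 mg vitamin C for $3.00 (total $3.00, still need 205.0 mg).
Take 1.934 servings of kale: +205.0 mg vitamin C for $2.61 (total $5.61, still need 0.0 mg).
Filling from the cheapest source first is optimal under one linear minimum: $5.61.

$5.61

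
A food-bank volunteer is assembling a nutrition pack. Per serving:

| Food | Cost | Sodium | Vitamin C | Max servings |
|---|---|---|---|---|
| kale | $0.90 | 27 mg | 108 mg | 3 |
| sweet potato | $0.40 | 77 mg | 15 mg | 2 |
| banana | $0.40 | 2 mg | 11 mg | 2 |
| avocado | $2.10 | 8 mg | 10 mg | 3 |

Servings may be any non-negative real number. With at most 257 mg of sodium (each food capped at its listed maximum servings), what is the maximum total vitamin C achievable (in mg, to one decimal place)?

404.8 mg

Vitamin C per mg sodium: banana 5.5, kale 4, avocado 1.25, sweet potato 0.1948.
Take 2 servings of banana: uses 4 mg sodium, +22.0 mg vitamin C (running total 22.0 mg).
Take 3 servings of kale: uses 81 mg sodium, +324.0 mg vitamin C (running total 346.0 mg).
Take 3 servings of avocado: uses 24 mg sodium, +30.0 mg vitamin C (running total 376.0 mg).
Take 1.922 servings of sweet potato: uses 148 mg sodium, +28.8 mg vitamin C (running total 404.8 mg).
Greedy by best ratio exhausts the sodium allowance optimally: 404.8 mg.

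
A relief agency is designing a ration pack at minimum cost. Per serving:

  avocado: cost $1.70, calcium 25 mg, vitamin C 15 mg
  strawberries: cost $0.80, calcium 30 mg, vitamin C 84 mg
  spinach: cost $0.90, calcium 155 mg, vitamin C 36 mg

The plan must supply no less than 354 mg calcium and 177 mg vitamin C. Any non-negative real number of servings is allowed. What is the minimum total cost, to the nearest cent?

avocado only: max(354/25, 177/15) = 14.16 servings → $24.07.
strawberries only: max(354/30, 177/84) = 11.8 servings → $9.44.
spinach only: max(354/155, 177/36) = 4.917 servings → $4.42.
avocado + strawberries with both targets exact would need a negative amount; discard.
avocado + spinach with both tight: 10.31 servings and 0.6211 servings → $18.09.
strawberries + spinach with both tight: 1.23 servings and 2.046 servings → $2.83.
So the least-cost plan costs $2.83.

$2.83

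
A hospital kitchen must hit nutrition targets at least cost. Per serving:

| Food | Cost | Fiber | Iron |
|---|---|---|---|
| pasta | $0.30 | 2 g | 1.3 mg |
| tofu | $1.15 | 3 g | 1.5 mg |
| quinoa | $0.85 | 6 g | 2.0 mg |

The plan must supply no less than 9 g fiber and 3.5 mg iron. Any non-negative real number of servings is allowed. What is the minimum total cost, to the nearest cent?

$1.29

Compare the cost at each extreme point of the feasible region.
pasta only: max(9/2, 3.5/1.3) = 4.5 servings → $1.35.
tofu only: max(9/3, 3.5/1.5) = 3 servings → $3.45.
quinoa only: max(9/6, 3.5/2.0) = 1.75 servings → $1.49.
pasta + tofu: intersection lies outside the first quadrant.
pasta + quinoa with both tight: 0.7895 servings and 1.237 servings → $1.29.
tofu + quinoa with both tight: 1 serving and 1 serving → $2.00.
So the least-cost plan costs $1.29.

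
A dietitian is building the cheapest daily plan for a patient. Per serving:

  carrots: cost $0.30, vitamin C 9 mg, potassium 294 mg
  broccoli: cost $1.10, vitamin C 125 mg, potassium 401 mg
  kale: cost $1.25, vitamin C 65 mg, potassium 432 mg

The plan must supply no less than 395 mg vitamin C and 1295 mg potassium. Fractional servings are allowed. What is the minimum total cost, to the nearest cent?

Compare the cost at each extreme point of the feasible region.
carrots only: max(395/9, 1295/294) = 43.89 servings → $13.17.
broccoli only: max(395/125, 1295/401) = 3.229 servings → $3.55.
kale only: max(395/65, 1295/432) = 6.077 servings → $7.60.
carrots + broccoli with both tight: 0.105 servings and 3.152 servings → $3.50.
carrots + kale with both targets exact would need a negative amount; discard.
broccoli + kale with both tight: 3.095 servings and 0.1246 servings → $3.56.
The minimum over all feasible corners is $3.50.

$3.50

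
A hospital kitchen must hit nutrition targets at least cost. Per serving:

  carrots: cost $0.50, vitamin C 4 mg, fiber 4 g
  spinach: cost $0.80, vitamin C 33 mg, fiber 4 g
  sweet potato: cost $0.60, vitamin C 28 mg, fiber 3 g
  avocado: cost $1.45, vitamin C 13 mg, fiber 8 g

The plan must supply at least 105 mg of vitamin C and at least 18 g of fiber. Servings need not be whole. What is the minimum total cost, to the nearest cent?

$3.03

This is a tiny linear program; its minimum lies at a vertex of the feasible set. List the vertices and price them.
carrots only: max(105/4, 18/4) = 26.25 servings → $13.12.
spinach only: max(105/33, 18/4) = 4.5 servings → $3.60.
sweet potato only: max(105/28, 18/3) = 6 servings → $3.60.
avocado only: max(105/13, 18/8) = 8.077 servings → $11.71.
carrots + spinach with both tight: 1.5 servings and 3 servings → $3.15.
carrots + sweet potato with both tight: 1.89 servings and 3.48 servings → $3.03.
carrots + avocado: intersection lies outside the first quadrant.
spinach + sweet potato: intersection lies outside the first quadrant.
spinach + avocado with both tight: 2.858 servings and 0.8208 servings → $3.48.
sweet potato + avocado with both tight: 3.276 servings and 1.022 servings → $3.45.
Cheapest feasible corner: $3.03.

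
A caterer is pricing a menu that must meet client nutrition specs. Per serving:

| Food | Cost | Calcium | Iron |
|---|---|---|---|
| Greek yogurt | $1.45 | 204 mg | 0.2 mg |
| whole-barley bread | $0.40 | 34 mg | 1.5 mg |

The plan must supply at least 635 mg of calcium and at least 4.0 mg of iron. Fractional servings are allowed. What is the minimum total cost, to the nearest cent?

Compare the cost at each extreme point of the feasible region.
Greek yogurt only: max(635/204, 4.0/0.2) = 20 servings → $29.00.
whole-barley bread only: max(635/34, 4.0/1.5) = 18.68 servings → $7.47.
Greek yogurt + whole-barley bread with both tight: 2.729 servings and 2.303 servings → $4.88.
The minimum over all feasible corners is $4.88.

$4.88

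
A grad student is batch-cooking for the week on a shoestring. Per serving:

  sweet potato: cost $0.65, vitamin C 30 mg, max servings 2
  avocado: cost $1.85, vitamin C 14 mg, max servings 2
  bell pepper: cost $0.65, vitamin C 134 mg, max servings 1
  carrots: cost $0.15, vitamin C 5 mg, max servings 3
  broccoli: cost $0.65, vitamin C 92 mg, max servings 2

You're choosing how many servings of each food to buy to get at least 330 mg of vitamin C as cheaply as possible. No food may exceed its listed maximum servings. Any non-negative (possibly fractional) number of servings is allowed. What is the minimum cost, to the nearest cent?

Cost per mg of vitamin C: bell pepper $0.0049, broccoli $0.0071, sweet potato $0.0217, carrots $0.0300, avocado $0.1321.
Take 1 serving of bell pepper: +134.0 mg vitamin C for $0.65 (total $0.65, still need 196.0 mg).
Take 2 servings of broccoli: +184.0 mg vitamin C for $1.30 (total $1.95, still need 12.0 mg).
Take 0.4 servings of sweet potato: +12.0 mg vitamin C for $0.26 (total $2.21, still need 0.0 mg).
Greedy by cheapest-per-mg is optimal for a single linear constraint, so the minimum cost is $2.21.

$2.21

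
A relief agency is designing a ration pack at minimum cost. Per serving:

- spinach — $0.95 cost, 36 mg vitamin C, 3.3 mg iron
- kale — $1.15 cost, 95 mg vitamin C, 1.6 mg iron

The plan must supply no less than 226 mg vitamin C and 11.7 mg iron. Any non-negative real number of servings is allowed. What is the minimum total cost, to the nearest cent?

$4.24

Two binding constraints pin down two serving amounts, so the optimal mix uses at most two foods. The candidates are each food alone (scaled to the tighter of vitamin C/iron) and each pair with both constraints tight.
spinach only: max(226/36, 11.7/3.3) = 6.278 servings → $5.96.
kale only: max(226/95, 11.7/1.6) = 7.312 servings → $8.41.
spinach + kale with both tight: 2.93 servings and 1.268 servings → $4.24.
Cheapest feasible corner: $4.24.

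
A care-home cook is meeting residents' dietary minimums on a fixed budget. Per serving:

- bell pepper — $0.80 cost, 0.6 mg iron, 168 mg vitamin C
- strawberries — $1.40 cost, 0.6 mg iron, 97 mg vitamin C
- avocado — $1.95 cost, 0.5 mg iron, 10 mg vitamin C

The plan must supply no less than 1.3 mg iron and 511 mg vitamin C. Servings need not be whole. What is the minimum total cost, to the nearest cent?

$2.43

bell pepper only: max(1.3/0.6, 511/168) = 3.042 servings → $2.43.
strawberries only: max(1.3/0.6, 511/97) = 5.268 servings → $7.38.
avocado only: max(1.3/0.5, 511/10) = 51.1 servings → $99.64.
bell pepper + strawberries: the both-tight solution has a negative serving — not a feasible corner.
bell pepper + avocado with both targets exact would need a negative amount; discard.
strawberries + avocado with both targets exact would need a negative amount; discard.
Cheapest feasible corner: $2.43.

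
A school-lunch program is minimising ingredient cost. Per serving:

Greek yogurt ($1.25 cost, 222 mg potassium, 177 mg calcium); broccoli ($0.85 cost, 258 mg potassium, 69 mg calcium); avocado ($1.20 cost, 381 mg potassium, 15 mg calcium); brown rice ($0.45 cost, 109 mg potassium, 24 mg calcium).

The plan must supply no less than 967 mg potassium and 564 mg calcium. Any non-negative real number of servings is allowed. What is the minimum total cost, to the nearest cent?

Two binding constraints pin down two serving amounts, so the optimal mix uses at most two foods. The candidates are each food alone (scaled to the tighter of potassium/calcium) and each pair with both constraints tight.
Greek yogurt only: max(967/222, 564/177) = 4.356 servings → $5.44.
broccoli only: max(967/258, 564/69) = 8.174 servings → $6.95.
avocado only: max(967/381, 564/15) = 37.6 servings → $45.12.
brown rice only: max(967/109, 564/24) = 23.5 servings → $10.57.
Greek yogurt + broccoli with both tight: 2.596 servings and 1.514 servings → $4.53.
Greek yogurt + avocado with both tight: 3.126 servings and 0.7168 servings → $4.77.
Greek yogurt + brown rice with both tight: 2.74 servings and 3.29 servings → $4.91.
broccoli + avocado: the both-tight solution has a negative serving — not a feasible corner.
broccoli + brown rice: the both-tight solution has a negative serving — not a feasible corner.
avocado + brown rice: the both-tight solution has a negative serving — not a feasible corner.
Cheapest feasible corner: $4.53.

$4.53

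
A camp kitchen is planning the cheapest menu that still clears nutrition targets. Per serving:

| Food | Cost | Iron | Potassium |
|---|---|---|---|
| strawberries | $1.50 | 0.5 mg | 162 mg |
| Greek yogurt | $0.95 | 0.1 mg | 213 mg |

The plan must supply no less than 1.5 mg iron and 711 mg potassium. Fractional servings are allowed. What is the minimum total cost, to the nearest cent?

$5.31

This is a tiny linear program; its minimum lies at a vertex of the feasible set. List the vertices and price them.
strawberries only: max(1.5/0.5, 711/162) = 4.389 servings → $6.58.
Greek yogurt only: max(1.5/0.1, 711/213) = 15 servings → $14.25.
strawberries + Greek yogurt with both tight: 2.751 servings and 1.246 servings → $5.31.
So the least-cost plan costs $5.31.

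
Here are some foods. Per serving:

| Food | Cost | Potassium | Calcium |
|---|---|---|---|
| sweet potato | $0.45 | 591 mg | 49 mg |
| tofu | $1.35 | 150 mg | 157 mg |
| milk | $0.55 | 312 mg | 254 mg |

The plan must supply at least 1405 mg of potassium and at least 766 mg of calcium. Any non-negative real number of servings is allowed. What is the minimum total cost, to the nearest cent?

$1.96

Check every corner: each single food scaled to meet both minima, and each pair solved so both constraints bind.
sweet potato only: max(1405/591, 766/49) = 15.63 servings → $7.03.
tofu only: max(1405/150, 766/157) = 9.367 servings → $12.64.
milk only: max(1405/312, 766/254) = 4.503 servings → $2.48.
sweet potato + tofu with both tight: 1.237 servings and 4.493 servings → $6.62.
sweet potato + milk with both tight: 0.8743 servings and 2.847 servings → $1.96.
tofu + milk with both targets exact would need a negative amount; discard.
The minimum over all feasible corners is $1.96.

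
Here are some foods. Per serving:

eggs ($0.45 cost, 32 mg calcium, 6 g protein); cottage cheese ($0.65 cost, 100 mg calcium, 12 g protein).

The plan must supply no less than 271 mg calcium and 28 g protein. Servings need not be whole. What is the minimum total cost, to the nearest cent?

$1.76

An LP optimum is at a vertex; with two nutrient constraints at most two foods are used. Check each candidate.
eggs only: max(271/32, 28/6) = 8.469 servings → $3.81.
cottage cheese only: max(271/100, 28/12) = 2.71 servings → $1.76.
eggs + cottage cheese with both targets exact would need a negative amount; discard.
Cheapest feasible corner: $1.76.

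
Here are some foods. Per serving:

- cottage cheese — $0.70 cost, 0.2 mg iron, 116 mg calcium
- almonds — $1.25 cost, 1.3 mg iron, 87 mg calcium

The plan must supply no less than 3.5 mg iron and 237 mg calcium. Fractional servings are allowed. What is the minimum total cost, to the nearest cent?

$3.38

Check every corner: each single food scaled to meet both minima, and each pair solved so both constraints bind.
cottage cheese only: max(3.5/0.2, 237/116) = 17.5 servings → $12.25.
almonds only: max(3.5/1.3, 237/87) = 2.724 servings → $3.41.
cottage cheese + almonds with both tight: 0.02699 servings and 2.688 servings → $3.38.
The minimum over all feasible corners is $3.38.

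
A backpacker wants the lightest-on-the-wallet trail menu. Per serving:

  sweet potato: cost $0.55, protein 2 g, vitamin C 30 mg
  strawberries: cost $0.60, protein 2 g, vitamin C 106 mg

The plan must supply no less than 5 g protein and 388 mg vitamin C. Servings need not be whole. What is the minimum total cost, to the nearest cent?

$2.20

Check every corner: each single food scaled to meet both minima, and each pair solved so both constraints bind.
sweet potato only: max(5/2, 388/30) = 12.93 servings → $7.11.
strawberries only: max(5/2, 388/106) = 3.66 servings → $2.20.
sweet potato + strawberries: intersection lies outside the first quadrant.
Cheapest feasible corner: $2.20.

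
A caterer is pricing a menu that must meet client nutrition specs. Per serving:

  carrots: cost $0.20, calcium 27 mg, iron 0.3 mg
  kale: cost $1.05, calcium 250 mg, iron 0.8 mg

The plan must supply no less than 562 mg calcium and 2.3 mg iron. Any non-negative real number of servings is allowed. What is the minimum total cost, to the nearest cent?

For a min-cost LP with two ≥-constraints, a basic feasible solution has at most two positive variables.
carrots only: max(562/27, 2.3/0.3) = 20.81 servings → $4.16.
kale only: max(562/250, 2.3/0.8) = 2.875 servings → $3.02.
carrots + kale with both tight: 2.348 servings and 1.994 servings → $2.56.
The minimum over all feasible corners is $2.56.

$2.56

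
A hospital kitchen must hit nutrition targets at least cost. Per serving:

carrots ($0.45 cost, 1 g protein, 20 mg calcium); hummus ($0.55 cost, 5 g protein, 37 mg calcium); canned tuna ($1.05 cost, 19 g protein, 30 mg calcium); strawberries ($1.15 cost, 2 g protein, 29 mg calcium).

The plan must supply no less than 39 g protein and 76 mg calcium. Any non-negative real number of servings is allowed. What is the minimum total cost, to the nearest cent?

At the optimum either one food covers both requirements or two foods hit both targets exactly; no other combination can be cheaper.
carrots only: max(39/1, 76/20) = 39 servings → $17.55.
hummus only: max(39/5, 76/37) = 7.8 servings → $4.29.
canned tuna only: max(39/19, 76/30) = 2.533 servings → $2.66.
strawberries only: max(39/2, 76/29) = 19.5 servings → $22.43.
carrots + hummus: intersection lies outside the first quadrant.
carrots + canned tuna with both tight: 0.7829 servings and 2.011 servings → $2.46.
carrots + strawberries: the both-tight solution has a negative serving — not a feasible corner.
hummus + canned tuna with both tight: 0.4955 servings and 1.922 servings → $2.29.
hummus + strawberries: the both-tight solution has a negative serving — not a feasible corner.
canned tuna + strawberries with both tight: 1.994 servings and 0.558 servings → $2.74.
So the least-cost plan costs $2.29.

$2.29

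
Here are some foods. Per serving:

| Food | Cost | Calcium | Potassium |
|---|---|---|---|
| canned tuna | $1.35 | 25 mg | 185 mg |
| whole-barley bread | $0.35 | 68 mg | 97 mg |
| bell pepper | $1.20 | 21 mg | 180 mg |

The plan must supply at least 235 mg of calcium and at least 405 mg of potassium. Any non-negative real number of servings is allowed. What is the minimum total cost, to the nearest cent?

$1.46

For a min-cost LP with two ≥-constraints, a basic feasible solution has at most two positive variables.
canned tuna only: max(235/25, 405/185) = 9.4 servings → $12.69.
whole-barley bread only: max(235/68, 405/97) = 4.175 servings → $1.46.
bell pepper only: max(235/21, 405/180) = 11.19 servings → $13.43.
canned tuna + whole-barley bread with both tight: 0.4673 servings and 3.284 servings → $1.78.
canned tuna + bell pepper: intersection lies outside the first quadrant.
whole-barley bread + bell pepper with both tight: 3.312 servings and 0.4651 servings → $1.72.
Cheapest feasible corner: $1.46.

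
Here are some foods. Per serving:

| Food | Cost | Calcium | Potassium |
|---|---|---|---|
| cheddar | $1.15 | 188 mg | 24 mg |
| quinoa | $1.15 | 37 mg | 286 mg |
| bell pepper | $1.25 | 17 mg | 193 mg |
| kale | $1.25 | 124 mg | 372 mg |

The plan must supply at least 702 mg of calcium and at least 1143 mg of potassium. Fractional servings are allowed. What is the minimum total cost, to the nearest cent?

$5.75

Compare the cost at each extreme point of the feasible region.
cheddar only: max(702/188, 1143/24) = 47.62 servings → $54.77.
quinoa only: max(702/37, 1143/286) = 18.97 servings → $21.82.
bell pepper only: max(702/17, 1143/193) = 41.29 servings → $51.62.
kale only: max(702/124, 1143/372) = 5.661 servings → $7.08.
cheddar + quinoa with both tight: 2.997 servings and 3.745 servings → $7.75.
cheddar + bell pepper with both tight: 3.235 servings and 5.52 servings → $10.62.
cheddar + kale with both tight: 1.783 servings and 2.958 servings → $5.75.
quinoa + bell pepper: the both-tight solution has a negative serving — not a feasible corner.
quinoa + kale: intersection lies outside the first quadrant.
bell pepper + kale with both targets exact would need a negative amount; discard.
So the least-cost plan costs $5.75.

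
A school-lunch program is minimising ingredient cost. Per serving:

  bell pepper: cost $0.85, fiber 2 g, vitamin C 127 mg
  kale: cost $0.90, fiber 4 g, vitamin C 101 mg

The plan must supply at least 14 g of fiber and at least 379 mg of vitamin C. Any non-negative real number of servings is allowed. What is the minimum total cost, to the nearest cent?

A basic optimal solution has at most two foods positive. Try each food alone and each pair with both targets met exactly.
bell pepper only: max(14/2, 379/127) = 7 servings → $5.95.
kale only: max(14/4, 379/101) = 3.752 servings → $3.38.
bell pepper + kale with both tight: 0.3333 servings and 3.333 servings → $3.28.
So the least-cost plan costs $3.28.

$3.28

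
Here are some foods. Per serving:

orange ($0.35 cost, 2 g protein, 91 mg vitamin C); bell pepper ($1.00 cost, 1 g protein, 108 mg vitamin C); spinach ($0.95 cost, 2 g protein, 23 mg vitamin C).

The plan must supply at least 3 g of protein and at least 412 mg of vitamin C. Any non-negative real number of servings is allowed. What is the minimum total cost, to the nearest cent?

For a min-cost LP with two ≥-constraints, a basic feasible solution has at most two positive variables.
orange only: max(3/2, 412/91) = 4.527 servings → $1.58.
bell pepper only: max(3/1, 412/108) = 3.815 servings → $3.81.
spinach only: max(3/2, 412/23) = 17.91 servings → $17.02.
orange + bell pepper with both targets exact would need a negative amount; discard.
orange + spinach: the both-tight solution has a negative serving — not a feasible corner.
bell pepper + spinach: the both-tight solution has a negative serving — not a feasible corner.
Cheapest feasible corner: $1.58.

$1.58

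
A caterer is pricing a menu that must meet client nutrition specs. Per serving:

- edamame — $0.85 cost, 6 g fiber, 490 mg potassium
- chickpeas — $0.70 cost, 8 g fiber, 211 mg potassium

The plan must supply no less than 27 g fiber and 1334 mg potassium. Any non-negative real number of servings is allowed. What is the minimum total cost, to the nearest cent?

$2.97

Compare the cost at each extreme point of the feasible region.
edamame only: max(27/6, 1334/490) = 4.5 servings → $3.83.
chickpeas only: max(27/8, 1334/211) = 6.322 servings → $4.43.
edamame + chickpeas with both tight: 1.875 servings and 1.969 servings → $2.97.
Cheapest feasible corner: $2.97.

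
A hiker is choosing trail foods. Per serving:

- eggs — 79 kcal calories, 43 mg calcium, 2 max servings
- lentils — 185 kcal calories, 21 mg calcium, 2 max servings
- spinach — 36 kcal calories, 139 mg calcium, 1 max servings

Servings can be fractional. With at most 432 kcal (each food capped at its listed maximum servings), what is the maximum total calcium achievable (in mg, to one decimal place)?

252.0 mg

Calcium per kcal: spinach 3.861, eggs 0.5443, lentils 0.1135.
Take 1 serving of spinach: uses 36 kcal, +139.0 mg calcium (running total 139.0 mg).
Take 2 servings of eggs: uses 158 kcal, +86.0 mg calcium (running total 225.0 mg).
Take 1.286 servings of lentils: uses 238 kcal, +27.0 mg calcium (running total 252.0 mg).
Filling greedily by calcium-per-kcal is optimal for one linear limit, giving 252.0 mg.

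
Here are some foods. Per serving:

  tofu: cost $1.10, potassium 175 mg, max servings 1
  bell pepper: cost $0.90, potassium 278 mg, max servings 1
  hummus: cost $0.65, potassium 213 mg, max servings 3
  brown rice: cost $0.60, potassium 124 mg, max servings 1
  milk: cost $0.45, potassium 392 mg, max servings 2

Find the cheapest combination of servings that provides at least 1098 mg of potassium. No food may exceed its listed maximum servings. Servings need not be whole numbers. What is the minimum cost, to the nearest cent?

Cost per mg of potassium: milk $0.0011, hummus $0.0031, bell pepper $0.0032, brown rice $0.0048, tofu $0.0063.
Take 2 servings of milk: +784.0 mg potassium for $0.90 (total $0.90, still need 314.0 mg).
Take 1.474 servings of hummus: +314.0 mg potassium for $0.96 (total $1.86, still need 0.0 mg).
Filling from the cheapest source first is optimal under one linear minimum: $1.86.

$1.86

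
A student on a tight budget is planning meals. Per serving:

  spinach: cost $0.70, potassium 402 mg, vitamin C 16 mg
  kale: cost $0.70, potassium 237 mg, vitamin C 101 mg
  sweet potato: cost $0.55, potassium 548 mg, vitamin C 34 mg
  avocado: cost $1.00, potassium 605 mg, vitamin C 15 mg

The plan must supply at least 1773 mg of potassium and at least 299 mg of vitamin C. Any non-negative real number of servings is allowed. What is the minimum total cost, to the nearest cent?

For a min-cost LP with two ≥-constraints, a basic feasible solution has at most two positive variables.
spinach only: max(1773/402, 299/16) = 18.69 servings → $13.08.
kale only: max(1773/237, 299/101) = 7.481 servings → $5.24.
sweet potato only: max(1773/548, 299/34) = 8.794 servings → $4.84.
avocado only: max(1773/605, 299/15) = 19.93 servings → $19.93.
spinach + kale with both tight: 2.94 servings and 2.495 servings → $3.80.
spinach + sweet potato with both targets exact would need a negative amount; discard.
spinach + avocado: intersection lies outside the first quadrant.
kale + sweet potato with both tight: 2.19 servings and 2.288 servings → $2.79.
kale + avocado with both tight: 2.681 servings and 1.88 servings → $3.76.
sweet potato + avocado with both targets exact would need a negative amount; discard.
So the least-cost plan costs $2.79.

$2.79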